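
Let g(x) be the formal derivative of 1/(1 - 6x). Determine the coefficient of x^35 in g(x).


Differentiate termwise: d/dx sum_{k>=0} 6^k x^k = sum_{k>=1} k 6^k x^(k-1) = sum_{j>=0} (j+1) 6^(j+1) x^j.
Equivalently, d/dx [1/(1 - 6x)] = 6/(1 - 6x)^2.
For j = 35: 36 * 6^36 = 36 * 10314424798490535546171949056 = 371319292745659279662190166016.

371319292745659279662190166016


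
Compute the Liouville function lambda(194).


The Liouville function is lambda(k) = (-1)^Omega(k), where Omega(k) counts the prime factors of k with multiplicity.
Factoring: 194 = 2 * 97, so Omega(194) = 2.
lambda(194) = (-1)^2 = 1.

1


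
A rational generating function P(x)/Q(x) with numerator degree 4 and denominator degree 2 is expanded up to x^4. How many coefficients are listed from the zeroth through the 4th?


Expanding up to x^4 gives the coefficients for x^0, x^1, ..., x^4.
That is 4 + 1 = 5 coefficients in total.

5


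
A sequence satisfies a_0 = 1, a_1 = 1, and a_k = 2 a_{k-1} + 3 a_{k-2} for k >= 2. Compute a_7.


The characteristic equation is t^2 - 2 t - 3 = 0, with roots r_1 = 3 and r_2 = -1 (so c_1 = r_1 + r_2, c_2 = -r_1 r_2 as required).
One can use the closed form a_n = A r_1^n + B r_2^n, but direct iteration is more reliable:
a_0 = 1, a_1 = 1, a_2 = 5, a_3 = 13, a_4 = 41, a_5 = 121, a_6 = 365, a_7 = 1093.
So a_7 = 1093.

1093


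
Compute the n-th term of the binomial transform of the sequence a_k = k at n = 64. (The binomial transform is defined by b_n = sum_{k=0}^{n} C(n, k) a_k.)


With a_k = k, b_n = sum_{k=0}^{n} C(n, k) k. Using k * C(n, k) = n * C(n-1, k-1) gives b_n = n * sum_{k>=1} C(n-1, k-1) = n * 2^(n-1).
For n = 64: 64 * 2^63 = 64 * 9223372036854775808 = 590295810358705651712.

590295810358705651712


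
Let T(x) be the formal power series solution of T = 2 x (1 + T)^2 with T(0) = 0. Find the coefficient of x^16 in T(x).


Apply the Lagrange inversion formula: if T = 2 x * phi(T) with phi(t) = (1 + t)^2, then [x^n] T = 2^n * (1/n) [t^(n-1)] phi(t)^n = 2^n * (1/n) [t^(n-1)] (1 + t)^(2n) = 2^n * (1/n) C(2n, n-1).
Using the identity C(2n, n-1) = C(2n, n) * n / (n+1), the unscaled factor equals C(2n, n) / (n+1) = C_n, the n-th Catalan number.
For n = 16: C_16 = C(32, 16) / 17 = 601080390/17 = 35357670.
With the 2^16 = 65536 factor, the coefficient is 65536 * 35357670 = 2317200261120.

2317200261120


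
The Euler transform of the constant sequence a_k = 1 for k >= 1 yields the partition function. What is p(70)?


The Euler transform converts the sequence a_k = 1 into the number of integer partitions.
Using the recurrence or dynamic programming:
p(70) = 4087968

4087968


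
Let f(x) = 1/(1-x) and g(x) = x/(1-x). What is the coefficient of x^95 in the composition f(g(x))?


First simplify the composition: f(g(x)) = 1/(1 - x/(1-x)) = (1-x)/((1-x) - x) = (1-x)/(1-2x).
Now extract the coefficient. Write (1-x)/(1-2x) = 1/(1-2x) - x/(1-2x).
The coefficient of x^n in 1/(1-2x) is 2^n, and in x/(1-2x) is 2^(n-1) (for n >= 1).
So the coefficient of x^95 is 2^95 - 2^94 = 39614081257132168796771975168 - 19807040628566084398385987584 = 19807040628566084398385987584.

19807040628566084398385987584


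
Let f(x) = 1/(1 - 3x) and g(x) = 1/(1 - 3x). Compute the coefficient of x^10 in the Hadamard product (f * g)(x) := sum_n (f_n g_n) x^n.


f has coefficients f_k = 3^k and g has coefficients g_k = 3^k, so the Hadamard product has coefficient (f*g)_k = 3^k * 3^k = 9^k.
For k = 10: 9^10 = 3486784401.

3486784401


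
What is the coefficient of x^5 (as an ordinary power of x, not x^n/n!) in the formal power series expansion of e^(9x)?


The exponential series is e^y = sum_{k>=0} y^k / k!. Substituting y = 9x gives
e^(9x) = sum_{k>=0} 9^k x^k / k!.
So the coefficient of x^n is a^n/n! with a = 9, n = 5:
9^5 / 5! = 59049/120 = 19683/40

19683/40


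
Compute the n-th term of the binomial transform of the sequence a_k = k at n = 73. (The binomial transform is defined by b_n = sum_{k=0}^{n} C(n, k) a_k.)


With a_k = k, b_n = sum_{k=0}^{n} C(n, k) k. Using k * C(n, k) = n * C(n-1, k-1) gives b_n = n * sum_{k>=1} C(n-1, k-1) = n * 2^(n-1).
For n = 73: 73 * 2^72 = 73 * 4722366482869645213696 = 344732753249484100599808.

344732753249484100599808


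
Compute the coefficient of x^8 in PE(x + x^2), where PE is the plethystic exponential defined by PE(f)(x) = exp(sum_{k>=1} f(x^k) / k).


With f(x) = x + x^2, the exponent is sum_{k>=1} (x^k + x^(2k)) / k = -ln(1 - x) - ln(1 - x^2). Exponentiating:
PE(x + x^2) = 1 / ((1 - x)(1 - x^2)).
This is the generating function for partitions of n into parts of size 1 or 2. The number of 2's can be any j in 0..4, and the rest are 1's, so
[x^8] = floor(8/2) + 1 = 5.

5


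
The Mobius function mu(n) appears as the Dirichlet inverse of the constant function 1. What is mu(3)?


3 = 3 (all distinct primes).
mu(3) = (-1)^1 = -1

-1


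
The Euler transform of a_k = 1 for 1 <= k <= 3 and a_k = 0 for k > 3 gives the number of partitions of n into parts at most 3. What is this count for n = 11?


Partitions of 11 into parts at most 3:
Using generating function (1-x)^(-1)(1-x^2)^(-1)(1-x^3)^(-1),
the coefficient of x^11 = 16

16


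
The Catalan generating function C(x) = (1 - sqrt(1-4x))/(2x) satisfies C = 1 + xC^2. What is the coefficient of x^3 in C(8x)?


Substituting x -> 8x scales the n-th coefficient by 8^n, so [x^3] C(8x) = 8^3 * C_3.
C_3 = C(2*3, 3)/(4) = 20/4 = 5.
So 8^3 * 5 = 512 * 5 = 2560.

2560


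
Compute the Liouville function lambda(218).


The Liouville function is lambda(k) = (-1)^Omega(k), where Omega(k) counts the prime factors of k with multiplicity.
Factoring: 218 = 2 * 109, so Omega(218) = 2.
lambda(218) = (-1)^2 = 1.

1


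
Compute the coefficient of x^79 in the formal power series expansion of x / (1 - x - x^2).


Let f(x) = sum_{k>=0} a_k x^k. Multiplying f(x) * (1 - x - x^2) = x and matching coefficients gives a_0 = 0, a_1 = 1, and a_k = a_{k-1} + a_{k-2} for k >= 2. These are the Fibonacci numbers F_k.
Iterating from F_0 = 0, F_1 = 1:
F_0=0, F_1=1, F_2=1, F_3=2, F_4=3, F_5=5, F_6=8, F_7=13, F_8=21, F_9=34, ...
F_79 = 14472334024676221.

14472334024676221


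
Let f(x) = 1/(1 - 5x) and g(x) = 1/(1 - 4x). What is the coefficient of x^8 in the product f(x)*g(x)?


The coefficient of x^n in f*g is the Cauchy product: sum_{k=0}^{n} a^k * b^(n-k).
With a=5, b=4, n=8:
sum_{k=0}^{8} 5^k * 4^(8-k)
= 1690981

1690981


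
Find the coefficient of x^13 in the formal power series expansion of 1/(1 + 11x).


Write 1/(1 + c x) = 1/(1 - (-c) x) and apply the geometric-series identity
1/(1 - y) = sum_{k>=0} y^k to get 1/(1 + c x) = sum_{k>=0} (-c)^k x^k.
So the coefficient of x^k is (-c)^k = (-1)^k * c^k.
Here c = 11 and k = 13:
(-11)^13 = -1 * 34522712143931 = -34522712143931

-34522712143931


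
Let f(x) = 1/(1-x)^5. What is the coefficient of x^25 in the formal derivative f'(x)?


Differentiate: d/dx [ 1/(1-x)^r ] = r / (1-x)^(r+1).
Here r = 5, so f'(x) = 5 / (1-x)^6.
The expansion of 1/(1-x)^(r+1) has coefficient of x^n equal to C(n+r, r).
So the coefficient of x^25 in f'(x) is
5 * C(30, 5) = 5 * 142506 = 712530

712530


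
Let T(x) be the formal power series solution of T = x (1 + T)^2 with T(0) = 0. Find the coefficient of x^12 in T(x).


Apply the Lagrange inversion formula: if T = x * phi(T) with phi(t) = (1 + t)^2, then [x^n] T = (1/n) [t^(n-1)] phi(t)^n = (1/n) [t^(n-1)] (1 + t)^(2n) = (1/n) C(2n, n-1).
Using the identity C(2n, n-1) = C(2n, n) * n / (n+1), the unscaled factor equals C(2n, n) / (n+1) = C_n, the n-th Catalan number.
For n = 12: C_12 = C(24, 12) / 13 = 2704156/13 = 208012 = 208012.

208012


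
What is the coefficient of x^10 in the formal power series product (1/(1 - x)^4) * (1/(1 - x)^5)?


Combine the factors: (1/(1 - x)^4) * (1/(1 - x)^5) = 1/(1 - x)^9.
Then use 1/(1 - x)^r = sum_{k>=0} C(k + r - 1, r - 1) x^k with r = 9 and k = 10:
C(18, 8) = 43758.

43758


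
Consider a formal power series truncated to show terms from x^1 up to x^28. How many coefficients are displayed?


From x^1 to x^28 inclusive, the count is 28 - 1 + 1 = 28.

28


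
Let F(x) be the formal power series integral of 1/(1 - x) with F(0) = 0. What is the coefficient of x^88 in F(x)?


1/(1 - x) = sum_{k>=0} x^k. Integrating termwise and using F(0) = 0 gives
F(x) = sum_{k>=0} x^(k+1) / (k+1) = sum_{m>=1} x^m / m = -ln(1 - x).
So the coefficient of x^88 is 1/88 = 1/88.

1/88


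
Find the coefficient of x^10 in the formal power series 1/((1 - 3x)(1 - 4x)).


By partial fractions or Cauchy convolution:
The coefficient equals sum_{k=0}^{10} 3^k * 4^(10-k).
= 4017157

4017157


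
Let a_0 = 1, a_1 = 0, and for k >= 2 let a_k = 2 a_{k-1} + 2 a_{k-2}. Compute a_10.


Iterating the recurrence forward:
a_0 = 1
a_1 = 0
a_2 = 2*0 + 2*1 = 2
a_3 = 2*2 + 2*0 = 4
a_4 = 2*4 + 2*2 = 12
a_5 = 2*12 + 2*4 = 32
a_6 = 2*32 + 2*12 = 88
a_7 = 2*88 + 2*32 = 240
a_8 = 2*240 + 2*88 = 656
a_9 = 2*656 + 2*240 = 1792
a_10 = 2*1792 + 2*656 = 4896
So a_10 = 4896.

4896


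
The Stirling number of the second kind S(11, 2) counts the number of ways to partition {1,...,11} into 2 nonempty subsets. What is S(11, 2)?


Using the explicit formula S(n,k) = (1/k!) sum_{j=0}^{k} (-1)^(k-j) C(k,j) j^n:
S(11, 2) = 1023
Equivalently, S(n,k) is n! times the coefficient of x^n in the EGF (e^x - 1)^k / k!.

1023


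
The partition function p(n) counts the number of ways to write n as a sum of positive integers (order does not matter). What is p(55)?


Using the generating function prod_{k>=1} 1/(1-x^k), we compute p(55).
By dynamic programming over parts 1 through 55:
p(55) = 451276

451276


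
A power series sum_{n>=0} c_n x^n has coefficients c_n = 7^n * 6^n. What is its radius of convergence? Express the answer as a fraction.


By the root test (Cauchy-Hadamard), the radius is R = 1 / limsup_n |c_n|^(1/n).
Here |c_n|^(1/n) = (7^n * 6^n)^(1/n) = 7 * 6 = 42 for all n.
So R = 1/42 = 1/42.

1/42


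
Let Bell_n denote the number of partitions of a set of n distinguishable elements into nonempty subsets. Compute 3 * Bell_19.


Bell_19 can be computed from the Bell triangle or from Dobinski's identity Bell_n = (1/e) * sum_{k>=0} k^n / k!.
Computing Bell_19 = 5832742205057.
Then 3 * 5832742205057 = 17498226615171.

17498226615171


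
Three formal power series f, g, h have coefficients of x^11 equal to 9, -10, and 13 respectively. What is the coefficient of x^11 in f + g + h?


Series addition is componentwise:
9 + -10 + 13
= 12

12


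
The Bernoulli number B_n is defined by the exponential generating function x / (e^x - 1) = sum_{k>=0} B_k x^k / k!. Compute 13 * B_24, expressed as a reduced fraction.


Bernoulli numbers can also be computed recursively via B_0 = 1 and sum_{j=0}^{m} C(m+1, j) B_j = 0 for m >= 1. Odd-index Bernoulli numbers vanish for k >= 3.
Computing B_24 = -236364091/2730, so 13 * B_24 = 13 * -236364091/2730 = -236364091/210.

-236364091/210


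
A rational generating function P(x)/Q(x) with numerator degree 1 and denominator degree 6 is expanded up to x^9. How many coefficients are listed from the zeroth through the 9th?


Expanding up to x^9 gives the coefficients for x^0, x^1, ..., x^9.
That is 9 + 1 = 10 coefficients in total.

10


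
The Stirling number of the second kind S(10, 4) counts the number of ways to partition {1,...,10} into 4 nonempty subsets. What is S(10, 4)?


Using the explicit formula S(n,k) = (1/k!) sum_{j=0}^{k} (-1)^(k-j) C(k,j) j^n:
S(10, 4) = 34105
Equivalently, S(n,k) is n! times the coefficient of x^n in the EGF (e^x - 1)^k / k!.

34105


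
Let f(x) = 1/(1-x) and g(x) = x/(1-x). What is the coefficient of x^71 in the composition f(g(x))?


First simplify the composition: f(g(x)) = 1/(1 - x/(1-x)) = (1-x)/((1-x) - x) = (1-x)/(1-2x).
Now extract the coefficient. Write (1-x)/(1-2x) = 1/(1-2x) - x/(1-2x).
The coefficient of x^n in 1/(1-2x) is 2^n, and in x/(1-2x) is 2^(n-1) (for n >= 1).
So the coefficient of x^71 is 2^71 - 2^70 = 2361183241434822606848 - 1180591620717411303424 = 1180591620717411303424.

1180591620717411303424


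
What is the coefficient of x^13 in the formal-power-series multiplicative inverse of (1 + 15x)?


The inverse is 1/(1 + 15x). Apply the geometric identity 1/(1 - y) = sum_{k>=0} y^k with y = -15x:
1/(1 + 15x) = sum_{k>=0} (-15)^k x^k.
So the coefficient of x^13 is (-15)^13 = -1946195068359375.

-1946195068359375


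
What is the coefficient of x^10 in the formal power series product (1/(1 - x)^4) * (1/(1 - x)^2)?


Combine the factors: (1/(1 - x)^4) * (1/(1 - x)^2) = 1/(1 - x)^6.
Then use 1/(1 - x)^r = sum_{k>=0} C(k + r - 1, r - 1) x^k with r = 6 and k = 10:
C(15, 5) = 3003.

3003


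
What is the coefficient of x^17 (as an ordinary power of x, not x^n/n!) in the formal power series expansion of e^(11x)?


The exponential series is e^y = sum_{k>=0} y^k / k!. Substituting y = 11x gives
e^(11x) = sum_{k>=0} 11^k x^k / k!.
So the coefficient of x^n is a^n/n! with a = 11, n = 17:
11^17 / 17! = 505447028499293771/355687428096000 = 45949729863572161/32335220736000

45949729863572161/32335220736000


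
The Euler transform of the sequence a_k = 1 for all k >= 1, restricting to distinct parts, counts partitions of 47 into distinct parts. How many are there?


Partitions of 47 into distinct parts can be computed via generating function.
Product (1+x)(1+x^2)(1+x^3)...
The coefficient of x^47 = 2590

2590


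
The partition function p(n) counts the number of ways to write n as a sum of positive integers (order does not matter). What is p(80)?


Using the generating function prod_{k>=1} 1/(1-x^k), we compute p(80).
By dynamic programming over parts 1 through 80:
p(80) = 15796476

15796476


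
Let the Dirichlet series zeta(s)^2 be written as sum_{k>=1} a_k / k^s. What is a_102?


The Dirichlet convolution of the constant function 1 with itself gives (1 * 1)(k) = sum_{d | k} 1 = d(k), the number of positive divisors of k.
Since zeta(s) = sum_{k>=1} 1/k^s, we have zeta(s)^2 = sum_{k>=1} d(k)/k^s, so a_k = d(k).
For k = 102: the divisors are 1, 2, 3, 6, 17, 34, 51, 102.
Count = 8.

8


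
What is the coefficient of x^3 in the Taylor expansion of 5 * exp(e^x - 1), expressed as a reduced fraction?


exp(e^x - 1) = sum_{k>=0} Bell_k x^k / k!, where Bell_k is the k-th Bell number.
So the coefficient of x^3 is 5 * Bell_3 / 3!.
Computing: Bell_3 = 5 and 3! = 6, giving
5 * 5/6 = 25/6.

25/6


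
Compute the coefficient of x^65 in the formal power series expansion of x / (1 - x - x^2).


Let f(x) = sum_{k>=0} a_k x^k. Multiplying f(x) * (1 - x - x^2) = x and matching coefficients gives a_0 = 0, a_1 = 1, and a_k = a_{k-1} + a_{k-2} for k >= 2. These are the Fibonacci numbers F_k.
Iterating from F_0 = 0, F_1 = 1:
F_0=0, F_1=1, F_2=1, F_3=2, F_4=3, F_5=5, F_6=8, F_7=13, F_8=21, F_9=34, ...
F_65 = 17167680177565.

17167680177565


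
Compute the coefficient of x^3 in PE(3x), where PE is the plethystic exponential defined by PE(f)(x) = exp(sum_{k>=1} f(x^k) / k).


With f(x) = 3x, the exponent is sum_{k>=1} 3 x^k / k = 3 * (-ln(1 - x)). Exponentiating:
PE(3x) = exp(-3 ln(1 - x)) = 1/(1 - x)^3.
By the negative binomial expansion, [x^n] 1/(1 - x)^3 = C(n + 2, 2).
For n = 3: C(5, 2) = 10.

10


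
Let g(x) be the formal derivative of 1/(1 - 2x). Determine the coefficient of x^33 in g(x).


Differentiate termwise: d/dx sum_{k>=0} 2^k x^k = sum_{k>=1} k 2^k x^(k-1) = sum_{j>=0} (j+1) 2^(j+1) x^j.
Equivalently, d/dx [1/(1 - 2x)] = 2/(1 - 2x)^2.
For j = 33: 34 * 2^34 = 34 * 17179869184 = 584115552256.

584115552256


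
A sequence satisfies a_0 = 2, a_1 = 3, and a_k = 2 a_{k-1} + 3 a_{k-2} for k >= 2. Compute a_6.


The characteristic equation is t^2 - 2 t - 3 = 0, with roots r_1 = 3 and r_2 = -1 (so c_1 = r_1 + r_2, c_2 = -r_1 r_2 as required).
One can use the closed form a_n = A r_1^n + B r_2^n, but direct iteration is more reliable:
a_0 = 2, a_1 = 3, a_2 = 12, a_3 = 33, a_4 = 102, a_5 = 303, a_6 = 912.
So a_6 = 912.

912


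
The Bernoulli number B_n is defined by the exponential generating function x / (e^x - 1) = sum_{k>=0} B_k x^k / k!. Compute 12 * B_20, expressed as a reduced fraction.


Bernoulli numbers can also be computed recursively via B_0 = 1 and sum_{j=0}^{m} C(m+1, j) B_j = 0 for m >= 1. Odd-index Bernoulli numbers vanish for k >= 3.
Computing B_20 = -174611/330, so 12 * B_20 = 12 * -174611/330 = -349222/55.

-349222/55


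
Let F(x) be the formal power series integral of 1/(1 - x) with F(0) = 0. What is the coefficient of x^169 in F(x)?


1/(1 - x) = sum_{k>=0} x^k. Integrating termwise and using F(0) = 0 gives
F(x) = sum_{k>=0} x^(k+1) / (k+1) = sum_{m>=1} x^m / m = -ln(1 - x).
So the coefficient of x^169 is 1/169 = 1/169.

1/169


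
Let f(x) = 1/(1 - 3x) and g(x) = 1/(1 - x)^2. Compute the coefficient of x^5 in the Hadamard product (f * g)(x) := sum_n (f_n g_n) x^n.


f has coefficients f_k = 3^k. For g = 1/(1 - x)^2 the coefficient is g_k = C(k + 1, 1) = k + 1. The Hadamard coefficient is (f * g)_k = 3^k * (k + 1).
For k = 5: 3^5 * 6 = 243 * 6 = 1458.

1458


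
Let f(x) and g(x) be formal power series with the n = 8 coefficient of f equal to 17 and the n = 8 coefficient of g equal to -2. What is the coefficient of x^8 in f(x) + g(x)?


Addition of formal power series is termwise.
The coefficient of x^8 in f + g = 17 + -2
= 15

15


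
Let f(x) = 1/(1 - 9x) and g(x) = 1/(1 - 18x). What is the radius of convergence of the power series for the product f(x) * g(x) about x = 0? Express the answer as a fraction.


The radius of 1/(1 - 9x) is 1/9 (nearest singularity at x = 1/9), and the radius of 1/(1 - 18x) is 1/18.
The product f(x)*g(x) = 1/((1 - 9x)(1 - 18x)) has singularities at both 1/9 and 1/18, so its radius of convergence is the distance to the nearest one:
min(1/9, 1/18) = 1/18.

1/18


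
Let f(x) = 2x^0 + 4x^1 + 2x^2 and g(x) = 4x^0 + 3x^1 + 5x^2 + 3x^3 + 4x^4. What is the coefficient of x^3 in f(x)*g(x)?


Cauchy product at x^3:
2*3 + 4*5 + 2*3
= 32

32


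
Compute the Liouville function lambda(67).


The Liouville function is lambda(k) = (-1)^Omega(k), where Omega(k) counts the prime factors of k with multiplicity.
Factoring: 67 = 67, so Omega(67) = 1.
lambda(67) = (-1)^1 = -1.

-1


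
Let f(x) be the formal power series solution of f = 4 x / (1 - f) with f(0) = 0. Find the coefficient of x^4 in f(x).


Apply Lagrange inversion: f = 4 x * phi(f) with phi(t) = 1/(1 - t), so
[x^n] f = 4^n * (1/n) [t^(n-1)] phi(t)^n = 4^n * (1/n) [t^(n-1)] (1 - t)^(-n) = 4^n * (1/n) C(2n - 2, n - 1) = 4^n * C_{n-1}.
For n = 4: C_3 = C(6, 3) / 4 = 20/4 = 5.
With the 4^4 = 256 factor, the coefficient is 256 * 5 = 1280.

1280


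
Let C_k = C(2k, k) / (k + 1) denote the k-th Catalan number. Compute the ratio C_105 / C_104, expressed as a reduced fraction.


Using C_k = (2k)! / (k! (k+1)!), the ratio C_{k+1}/C_k simplifies to
C_{k+1}/C_k = [(2k+2)! / ((k+1)! (k+2)!)] * [k! (k+1)! / (2k)!]
 = (2k+2)(2k+1) / ((k+1)(k+2)) = 2(2k+1) / (k+2).
For k = 104: 2(2*104 + 1) / (104 + 2) = 418/106 = 209/53.

209/53


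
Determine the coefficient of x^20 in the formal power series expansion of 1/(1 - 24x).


The geometric series identity gives 1/(1 - c x) = sum_{k>=0} c^k x^k, so the coefficient of x^k is c^k.
Here c = 24 and k = 20.
Computing: 24^20 = 4019988717840603673710821376

4019988717840603673710821376


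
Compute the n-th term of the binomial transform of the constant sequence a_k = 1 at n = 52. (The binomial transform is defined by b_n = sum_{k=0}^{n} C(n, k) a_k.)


With a_k = 1 for all k, b_n = sum_{k=0}^{n} C(n, k) = 2^n by the binomial theorem.
For n = 52: 2^52 = 4503599627370496.

4503599627370496


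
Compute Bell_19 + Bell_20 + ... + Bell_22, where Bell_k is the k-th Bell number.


Recall Bell_k counts set partitions of a k-set (with Bell_0 = 1 by convention).
Bell_19 through Bell_22: 5832742205057, 51724158235372, 474869816156751, 4506715738447323
Sum = 5832742205057 + 51724158235372 + 474869816156751 + 4506715738447323 = 5039142455044503.

5039142455044503


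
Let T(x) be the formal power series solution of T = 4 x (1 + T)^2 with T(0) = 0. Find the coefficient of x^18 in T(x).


Apply the Lagrange inversion formula: if T = 4 x * phi(T) with phi(t) = (1 + t)^2, then [x^n] T = 4^n * (1/n) [t^(n-1)] phi(t)^n = 4^n * (1/n) [t^(n-1)] (1 + t)^(2n) = 4^n * (1/n) C(2n, n-1).
Using the identity C(2n, n-1) = C(2n, n) * n / (n+1), the unscaled factor equals C(2n, n) / (n+1) = C_n, the n-th Catalan number.
For n = 18: C_18 = C(36, 18) / 19 = 9075135300/19 = 477638700.
With the 4^18 = 68719476736 factor, the coefficient is 68719476736 * 477638700 = 32823081532863283200.

32823081532863283200


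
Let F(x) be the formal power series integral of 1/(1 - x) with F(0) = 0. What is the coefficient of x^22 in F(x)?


1/(1 - x) = sum_{k>=0} x^k. Integrating termwise and using F(0) = 0 gives
F(x) = sum_{k>=0} x^(k+1) / (k+1) = sum_{m>=1} x^m / m = -ln(1 - x).
So the coefficient of x^22 is 1/22 = 1/22.

1/22


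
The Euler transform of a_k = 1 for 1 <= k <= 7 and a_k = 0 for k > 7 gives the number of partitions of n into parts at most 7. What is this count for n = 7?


Partitions of 7 into parts at most 7:
Using generating function (1-x)^(-1)(1-x^2)^(-1)...(1-x^7)^(-1),
the coefficient of x^7 = 15

15


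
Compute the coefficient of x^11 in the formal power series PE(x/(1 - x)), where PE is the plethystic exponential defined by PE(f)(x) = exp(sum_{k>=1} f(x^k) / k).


For f(x) = x/(1 - x) we have
sum_{k>=1} f(x^k) / k = sum_{k>=1} (1/k) * x^k / (1 - x^k) = sum_{k, m >= 1} x^(k m) / k,
which after exponentiating simplifies to
PE(x/(1 - x)) = prod_{k>=1} 1 / (1 - x^k).
This is the generating function for the partition function p(n), so the coefficient of x^11 is p(11).
Computing p(11) by dynamic programming over parts 1, 2, ..., 11: p(11) = 56.

56


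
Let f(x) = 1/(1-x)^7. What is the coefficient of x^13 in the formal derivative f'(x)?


Differentiate: d/dx [ 1/(1-x)^r ] = r / (1-x)^(r+1).
Here r = 7, so f'(x) = 7 / (1-x)^8.
The expansion of 1/(1-x)^(r+1) has coefficient of x^n equal to C(n+r, r).
So the coefficient of x^13 in f'(x) is
7 * C(20, 7) = 7 * 77520 = 542640

542640


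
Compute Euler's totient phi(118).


phi(n) counts integers in [1, n] coprime to n. Using the multiplicative formula phi(n) = n * prod_{p | n} (1 - 1/p):
118 = 2 * 59, so
phi(118) = 118 * (1 - 1/2) * (1 - 1/59) = 58.

58


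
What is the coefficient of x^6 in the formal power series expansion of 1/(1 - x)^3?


The expansion 1/(1 - x)^r = sum_{k>=0} C(k + r - 1, r - 1) x^k follows from the multiset / negative-binomial theorem (or from repeated differentiation of the geometric series).
For r = 3 and k = 6:
C(8, 2) = 40320 / (2 * 720) = 28.

28


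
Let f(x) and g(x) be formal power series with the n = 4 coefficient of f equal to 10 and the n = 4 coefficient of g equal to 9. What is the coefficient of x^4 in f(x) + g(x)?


Addition of formal power series is termwise.
The coefficient of x^4 in f + g = 10 + 9
= 19

19


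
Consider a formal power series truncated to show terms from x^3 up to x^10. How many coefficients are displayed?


From x^3 to x^10 inclusive, the count is 10 - 3 + 1 = 8.

8


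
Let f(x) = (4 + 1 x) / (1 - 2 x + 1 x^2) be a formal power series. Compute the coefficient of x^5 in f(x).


Write f(x) = sum_{k>=0} a_k x^k. Multiplying both sides by 1 - 2 x + 1 x^2 gives
(1 - 2 x + 1 x^2) sum_{k>=0} a_k x^k = 4 + 1 x.
Matching coefficients:
 x^0: a_0 = 4
 x^1: a_1 - 2 a_0 = 1  =>  a_1 = 2*4 + 1 = 9
 x^k (k >= 2): a_k = 2 a_{k-1} - 1 a_{k-2}.
Iterating: a_2 = 14, a_3 = 19, a_4 = 24, a_5 = 29.
So the coefficient of x^5 is 29.

29


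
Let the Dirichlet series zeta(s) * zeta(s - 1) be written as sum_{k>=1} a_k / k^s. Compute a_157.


Convolution gives a_k = sum_{d | k} d * 1 = sum_{d | k} d = sigma(k), the sum of positive divisors of k.
For k = 157, the divisors are 1, 157, so
sigma(157) = 1 + 157 = 158.

158


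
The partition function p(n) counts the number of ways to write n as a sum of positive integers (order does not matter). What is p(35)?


Using the generating function prod_{k>=1} 1/(1-x^k), we compute p(35).
By dynamic programming over parts 1 through 35:
p(35) = 14883

14883


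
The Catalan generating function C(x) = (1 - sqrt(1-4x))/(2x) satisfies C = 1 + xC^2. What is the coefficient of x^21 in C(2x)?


Substituting x -> 2x scales the n-th coefficient by 2^n, so [x^21] C(2x) = 2^21 * C_21.
C_21 = C(2*21, 21)/(22) = 538257874440/22 = 24466267020.
So 2^21 * 24466267020 = 2097152 * 24466267020 = 51309480813527040.

51309480813527040


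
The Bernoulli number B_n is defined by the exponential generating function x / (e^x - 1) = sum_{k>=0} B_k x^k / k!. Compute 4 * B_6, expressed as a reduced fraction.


Bernoulli numbers can also be computed recursively via B_0 = 1 and sum_{j=0}^{m} C(m+1, j) B_j = 0 for m >= 1. Odd-index Bernoulli numbers vanish for k >= 3.
Computing B_6 = 1/42, so 4 * B_6 = 4 * 1/42 = 2/21.

2/21


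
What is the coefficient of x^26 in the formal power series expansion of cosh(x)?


The Maclaurin series is cosh(t) = sum_{m>=0} t^(2m) / (2m)!, so substituting t = x, only even powers of x are nonzero, with coefficient of x^(2m) equal to 1 / (2m)!.
For x^26 the coefficient is 1/26! = 1/403291461126605635584000000 = 1/403291461126605635584000000.

1/403291461126605635584000000


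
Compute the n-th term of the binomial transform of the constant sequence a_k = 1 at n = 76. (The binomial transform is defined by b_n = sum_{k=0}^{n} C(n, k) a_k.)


With a_k = 1 for all k, b_n = sum_{k=0}^{n} C(n, k) = 2^n by the binomial theorem.
For n = 76: 2^76 = 75557863725914323419136.

75557863725914323419136


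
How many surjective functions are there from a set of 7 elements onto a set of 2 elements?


By inclusion-exclusion on which target elements are missed, the number of surjections from an n-set onto a k-set is
surj(n, k) = sum_{j=0}^{k} (-1)^j C(k, j) (k - j)^n.
Equivalently surj(n, k) = k! * S(n, k), where S(n, k) is the Stirling number of the second kind.
For n = 7, k = 2:
S(7, 2) = 63, so
surj = 2! * 63 = 2 * 63 = 126.

126


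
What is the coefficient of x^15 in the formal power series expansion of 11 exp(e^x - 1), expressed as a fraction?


exp(e^x - 1) is the exponential generating function for the Bell numbers Bell_k: exp(e^x - 1) = sum_{k>=0} Bell_k x^k / k!.
So the coefficient of x^15 in 11 exp(e^x - 1) is 11 Bell_15 / 15!.
Computing: Bell_15 = 1382958545 and 15! = 1307674368000, giving
11 * 1382958545/1307674368000 = 276591709/23775897600.

276591709/23775897600


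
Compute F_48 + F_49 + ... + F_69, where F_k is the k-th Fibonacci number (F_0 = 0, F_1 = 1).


Use the identity sum_{k=0}^{N} F_k = F_{N+2} - 1 (which follows from F_{k+2} - F_{k+1} = F_k). Then
sum_{k=48}^{69} F_k = (F_{71} - 1) - (F_{49} - 1) = F_{71} - F_{49}.
Computing: F_{71} = 308061521170129, F_{49} = 7778742049, so
Sum = 308061521170129 - 7778742049 = 308053742428080.

308053742428080


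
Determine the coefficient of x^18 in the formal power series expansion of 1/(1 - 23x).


The geometric series identity gives 1/(1 - c x) = sum_{k>=0} c^k x^k, so the coefficient of x^k is c^k.
Here c = 23 and k = 18.
Computing: 23^18 = 3244150909895248285300369

3244150909895248285300369


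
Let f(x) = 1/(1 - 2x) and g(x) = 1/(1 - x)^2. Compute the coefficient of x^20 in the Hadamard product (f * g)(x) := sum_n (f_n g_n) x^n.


f has coefficients f_k = 2^k. For g = 1/(1 - x)^2 the coefficient is g_k = C(k + 1, 1) = k + 1. The Hadamard coefficient is (f * g)_k = 2^k * (k + 1).
For k = 20: 2^20 * 21 = 1048576 * 21 = 22020096.

22020096


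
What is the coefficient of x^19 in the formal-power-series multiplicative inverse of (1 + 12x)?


The inverse is 1/(1 + 12x). Apply the geometric identity 1/(1 - y) = sum_{k>=0} y^k with y = -12x:
1/(1 + 12x) = sum_{k>=0} (-12)^k x^k.
So the coefficient of x^19 is (-12)^19 = -319479999370622926848.

-319479999370622926848


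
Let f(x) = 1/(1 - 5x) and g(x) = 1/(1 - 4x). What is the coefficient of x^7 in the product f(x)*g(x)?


The coefficient of x^n in f*g is the Cauchy product: sum_{k=0}^{n} a^k * b^(n-k).
With a=5, b=4, n=7:
sum_{k=0}^{7} 5^k * 4^(7-k)
= 325089

325089


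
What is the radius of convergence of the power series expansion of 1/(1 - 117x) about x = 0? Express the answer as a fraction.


Expanding 1/(1 - 117x) = sum_{k>=0} 117^k x^k, the series converges when |117x| < 1, i.e., |x| < 1/117.
So the radius of convergence is 1/117 = 1/117.

1/117


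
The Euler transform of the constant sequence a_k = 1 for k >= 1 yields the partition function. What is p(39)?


The Euler transform converts the sequence a_k = 1 into the number of integer partitions.
Using the recurrence or dynamic programming:
p(39) = 31185

31185


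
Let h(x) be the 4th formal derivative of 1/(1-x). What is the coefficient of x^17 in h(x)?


Differentiating 4 times: d^4/dx^4 [1/(1-x)] = 4!/(1-x)^5.
The expansion 1/(1-x)^5 = sum_{k>=0} C(k+4, 4) x^k, so the coefficient of x^n in 4!/(1-x)^5 is 4! * C(n+4, 4).
For n = 17: 24 * C(21, 4) = 24 * 5985 = 143640

143640


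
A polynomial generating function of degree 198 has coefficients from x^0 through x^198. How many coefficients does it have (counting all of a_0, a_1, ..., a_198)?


A polynomial of degree 198 takes the form a_0 + a_1 x + ... + a_198 x^198.
The number of coefficients is 198 + 1 = 199.

199


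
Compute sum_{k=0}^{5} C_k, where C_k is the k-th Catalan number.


C_0 through C_5: 1, 1, 2, 5, 14, 42
Sum = 1 + 1 + 2 + 5 + 14 + 42
= 65

65


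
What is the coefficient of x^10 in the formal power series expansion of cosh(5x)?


The Maclaurin series is cosh(t) = sum_{m>=0} t^(2m) / (2m)!, so substituting t = 5x, only even powers of x are nonzero, with coefficient of x^(2m) equal to 5^(2m) / (2m)!.
For x^10 the coefficient is 5^10/10! = 9765625/3628800 = 390625/145152.

390625/145152


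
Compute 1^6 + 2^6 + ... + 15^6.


This power sum has a closed form given by Faulhaber's formula
sum_{k=1}^{m} k^p = (1 / (p + 1)) * sum_{j=0}^{p} C(p + 1, j) B_j m^(p + 1 - j),
but for small m direct computation is fastest:
1 + 64 + 729 + 4096 + 15625 + 46656 + 117649 + 262144 + 531441 + 1000000 + 1771561 + 2985984 + 4826809 + 7529536 + 11390625 = 30482920.

30482920


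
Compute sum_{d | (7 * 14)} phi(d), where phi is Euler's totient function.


First, 7 * 14 = 98. One classical identity is sum_{d | n} phi(d) = n (each k in [1, n] has a unique gcd with n, and among the k's with gcd(k, n) = n/d there are phi(d) of them). So the sum equals 98. We also verify directly:
Divisors of 98: 1, 2, 7, 14, 49, 98.
phi values: 1, 1, 6, 6, 42, 42.
Sum = 98.

98


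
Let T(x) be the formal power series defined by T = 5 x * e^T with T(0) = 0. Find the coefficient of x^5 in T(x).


Apply the Lagrange inversion formula: if T = 5 x * phi(T) with phi(t) = e^t, then
[x^n] T = 5^n * (1/n) [t^(n-1)] phi(t)^n = 5^n * (1/n) [t^(n-1)] e^(n t) = 5^n * (1/n) * n^(n-1) / (n-1)! = 5^n * n^(n-1) / n!.
When c = 1 this is the Cayley count of rooted labeled trees on n vertices, divided by n!.
For n = 5: 5^5 * 5^4 / 5! = 3125 * 625/120 = 390625/24.

390625/24


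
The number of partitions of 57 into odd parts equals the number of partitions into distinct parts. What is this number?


Computing partitions of 57 into odd parts (1, 3, 5, ...):
Using the generating function prod_{k>=0} 1/(1-x^(2k+1)),
the count is 7917

7917


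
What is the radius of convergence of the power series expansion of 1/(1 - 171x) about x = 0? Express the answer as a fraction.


Expanding 1/(1 - 171x) = sum_{k>=0} 171^k x^k, the series converges when |171x| < 1, i.e., |x| < 1/171.
So the radius of convergence is 1/171 = 1/171.

1/171


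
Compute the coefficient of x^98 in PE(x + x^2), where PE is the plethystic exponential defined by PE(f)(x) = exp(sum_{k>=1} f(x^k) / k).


With f(x) = x + x^2, the exponent is sum_{k>=1} (x^k + x^(2k)) / k = -ln(1 - x) - ln(1 - x^2). Exponentiating:
PE(x + x^2) = 1 / ((1 - x)(1 - x^2)).
This is the generating function for partitions of n into parts of size 1 or 2. The number of 2's can be any j in 0..49, and the rest are 1's, so
[x^98] = floor(98/2) + 1 = 50.

50


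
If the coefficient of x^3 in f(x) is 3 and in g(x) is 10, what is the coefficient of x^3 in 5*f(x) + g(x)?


Scalar multiplication scales coefficients: 5 * 3 = 15.
Then add the g coefficient: 15 + 10
= 25

25


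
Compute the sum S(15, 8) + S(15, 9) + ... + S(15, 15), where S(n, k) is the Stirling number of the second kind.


By definition, S(n, k) counts partitions of an n-set into exactly k nonempty blocks.
Computing row n = 15 for k = 8..15:
S(15, k): 216627840, 67128490, 12662650, 1479478, 106470, 4550, 105, 1
Sum = 298009584.

298009584


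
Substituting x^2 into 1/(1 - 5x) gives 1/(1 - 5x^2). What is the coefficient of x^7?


Since 1/(1 - 5x^2) only has even powers of x,
the coefficient of x^7 (odd) is 0.

0


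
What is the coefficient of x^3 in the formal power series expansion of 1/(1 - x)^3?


The expansion 1/(1 - x)^r = sum_{k>=0} C(k + r - 1, r - 1) x^k follows from the multiset / negative-binomial theorem (or from repeated differentiation of the geometric series).
For r = 3 and k = 3:
C(5, 2) = 120 / (2 * 6) = 10.

10


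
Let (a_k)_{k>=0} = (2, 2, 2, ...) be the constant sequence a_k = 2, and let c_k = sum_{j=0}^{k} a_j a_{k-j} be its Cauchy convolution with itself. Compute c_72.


Since a_j = 2 for all j >= 0, the convolution sum becomes
c_k = sum_{j=0}^{k} 2 * 2 = 4 * (k + 1).
Equivalently, the generating function of (a_k) is 2/(1 - x) and its square is 4/(1 - x)^2 = sum_{k>=0} 4(k + 1) x^k.
For k = 72: 4 * 73 = 292.

292


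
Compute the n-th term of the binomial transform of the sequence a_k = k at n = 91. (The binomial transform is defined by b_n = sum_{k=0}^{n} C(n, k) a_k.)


With a_k = k, b_n = sum_{k=0}^{n} C(n, k) k. Using k * C(n, k) = n * C(n-1, k-1) gives b_n = n * sum_{k>=1} C(n-1, k-1) = n * 2^(n-1).
For n = 91: 91 * 2^90 = 91 * 1237940039285380274899124224 = 112652543574969605015820304384.

112652543574969605015820304384


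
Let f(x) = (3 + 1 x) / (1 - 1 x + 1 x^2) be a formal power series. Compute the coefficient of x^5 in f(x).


Write f(x) = sum_{k>=0} a_k x^k. Multiplying both sides by 1 - 1 x + 1 x^2 gives
(1 - 1 x + 1 x^2) sum_{k>=0} a_k x^k = 3 + 1 x.
Matching coefficients:
 x^0: a_0 = 3
 x^1: a_1 - 1 a_0 = 1  =>  a_1 = 1*3 + 1 = 4
 x^k (k >= 2): a_k = 1 a_{k-1} - 1 a_{k-2}.
Iterating: a_2 = 1, a_3 = -3, a_4 = -4, a_5 = -1.
So the coefficient of x^5 is -1.

-1


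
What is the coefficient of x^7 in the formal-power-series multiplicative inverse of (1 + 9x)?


The inverse is 1/(1 + 9x). Apply the geometric identity 1/(1 - y) = sum_{k>=0} y^k with y = -9x:
1/(1 + 9x) = sum_{k>=0} (-9)^k x^k.
So the coefficient of x^7 is (-9)^7 = -4782969.

-4782969


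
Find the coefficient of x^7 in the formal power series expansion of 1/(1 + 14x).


Write 1/(1 + c x) = 1/(1 - (-c) x) and apply the geometric-series identity
1/(1 - y) = sum_{k>=0} y^k to get 1/(1 + c x) = sum_{k>=0} (-c)^k x^k.
So the coefficient of x^k is (-c)^k = (-1)^k * c^k.
Here c = 14 and k = 7:
(-14)^7 = -1 * 105413504 = -105413504

-105413504


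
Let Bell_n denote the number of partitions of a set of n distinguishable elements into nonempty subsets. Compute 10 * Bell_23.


Bell_23 can be computed from the Bell triangle or from Dobinski's identity Bell_n = (1/e) * sum_{k>=0} k^n / k!.
Computing Bell_23 = 44152005855084346.
Then 10 * 44152005855084346 = 441520058550843460.

441520058550843460


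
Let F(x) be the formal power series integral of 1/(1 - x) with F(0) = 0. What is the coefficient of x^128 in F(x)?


1/(1 - x) = sum_{k>=0} x^k. Integrating termwise and using F(0) = 0 gives
F(x) = sum_{k>=0} x^(k+1) / (k+1) = sum_{m>=1} x^m / m = -ln(1 - x).
So the coefficient of x^128 is 1/128 = 1/128.

1/128


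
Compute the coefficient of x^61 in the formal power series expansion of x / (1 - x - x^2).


Let f(x) = sum_{k>=0} a_k x^k. Multiplying f(x) * (1 - x - x^2) = x and matching coefficients gives a_0 = 0, a_1 = 1, and a_k = a_{k-1} + a_{k-2} for k >= 2. These are the Fibonacci numbers F_k.
Iterating from F_0 = 0, F_1 = 1:
F_0=0, F_1=1, F_2=1, F_3=2, F_4=3, F_5=5, F_6=8, F_7=13, F_8=21, F_9=34, ...
F_61 = 2504730781961.

2504730781961


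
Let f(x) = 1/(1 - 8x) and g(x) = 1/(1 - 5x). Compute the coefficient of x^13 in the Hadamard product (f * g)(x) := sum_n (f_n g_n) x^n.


f has coefficients f_k = 8^k and g has coefficients g_k = 5^k, so the Hadamard product has coefficient (f*g)_k = 8^k * 5^k = 40^k.
For k = 13: 40^13 = 671088640000000000000.

671088640000000000000


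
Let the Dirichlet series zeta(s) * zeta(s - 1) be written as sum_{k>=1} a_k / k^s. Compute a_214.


Convolution gives a_k = sum_{d | k} d * 1 = sum_{d | k} d = sigma(k), the sum of positive divisors of k.
For k = 214, the divisors are 1, 2, 107, 214, so
sigma(214) = 1 + 2 + 107 + 214 = 324.

324


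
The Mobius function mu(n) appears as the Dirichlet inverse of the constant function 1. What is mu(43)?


43 = 43 (all distinct primes).
mu(43) = (-1)^1 = -1

-1


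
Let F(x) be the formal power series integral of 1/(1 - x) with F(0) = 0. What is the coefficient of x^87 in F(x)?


1/(1 - x) = sum_{k>=0} x^k. Integrating termwise and using F(0) = 0 gives
F(x) = sum_{k>=0} x^(k+1) / (k+1) = sum_{m>=1} x^m / m = -ln(1 - x).
So the coefficient of x^87 is 1/87 = 1/87.

1/87


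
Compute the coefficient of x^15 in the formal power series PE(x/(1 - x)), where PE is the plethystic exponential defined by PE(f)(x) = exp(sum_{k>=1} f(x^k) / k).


For f(x) = x/(1 - x) we have
sum_{k>=1} f(x^k) / k = sum_{k>=1} (1/k) * x^k / (1 - x^k) = sum_{k, m >= 1} x^(k m) / k,
which after exponentiating simplifies to
PE(x/(1 - x)) = prod_{k>=1} 1 / (1 - x^k).
This is the generating function for the partition function p(n), so the coefficient of x^15 is p(15).
Computing p(15) by dynamic programming over parts 1, 2, ..., 15: p(15) = 176.

176


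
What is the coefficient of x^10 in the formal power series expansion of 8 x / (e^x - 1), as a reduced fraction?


The exponential generating function for Bernoulli numbers is
x / (e^x - 1) = sum_{k>=0} B_k x^k / k!.
So the coefficient of x^10 in 8 x / (e^x - 1) is 8 B_10 / 10!.
Computing: B_10 = 5/66, 10! = 3628800, giving
8 * 5/66 / 3628800 = 1/5987520.

1/5987520


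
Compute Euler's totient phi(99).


phi(n) counts integers in [1, n] coprime to n. Using the multiplicative formula phi(n) = n * prod_{p | n} (1 - 1/p):
99 = 3^2 * 11, so
phi(99) = 99 * (1 - 1/3) * (1 - 1/11) = 60.

60


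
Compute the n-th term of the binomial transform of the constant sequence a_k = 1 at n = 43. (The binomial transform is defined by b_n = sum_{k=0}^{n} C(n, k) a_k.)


With a_k = 1 for all k, b_n = sum_{k=0}^{n} C(n, k) = 2^n by the binomial theorem.
For n = 43: 2^43 = 8796093022208.

8796093022208


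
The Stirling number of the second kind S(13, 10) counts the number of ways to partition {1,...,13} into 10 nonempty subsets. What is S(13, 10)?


Using the explicit formula S(n,k) = (1/k!) sum_{j=0}^{k} (-1)^(k-j) C(k,j) j^n:
S(13, 10) = 39325
Equivalently, S(n,k) is n! times the coefficient of x^n in the EGF (e^x - 1)^k / k!.

39325


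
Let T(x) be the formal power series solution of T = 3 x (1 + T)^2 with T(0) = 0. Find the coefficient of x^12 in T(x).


Apply the Lagrange inversion formula: if T = 3 x * phi(T) with phi(t) = (1 + t)^2, then [x^n] T = 3^n * (1/n) [t^(n-1)] phi(t)^n = 3^n * (1/n) [t^(n-1)] (1 + t)^(2n) = 3^n * (1/n) C(2n, n-1).
Using the identity C(2n, n-1) = C(2n, n) * n / (n+1), the unscaled factor equals C(2n, n) / (n+1) = C_n, the n-th Catalan number.
For n = 12: C_12 = C(24, 12) / 13 = 2704156/13 = 208012.
With the 3^12 = 531441 factor, the coefficient is 531441 * 208012 = 110546105292.

110546105292
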